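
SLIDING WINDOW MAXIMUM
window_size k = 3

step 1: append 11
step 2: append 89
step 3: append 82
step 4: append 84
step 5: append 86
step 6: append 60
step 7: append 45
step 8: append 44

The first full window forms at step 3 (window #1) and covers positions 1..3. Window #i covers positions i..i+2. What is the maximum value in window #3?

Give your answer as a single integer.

step 1: append 11 -> window=[11] (not full yet)
step 2: append 89 -> window=[11, 89] (not full yet)
step 3: append 82 -> window=[11, 89, 82] -> max=89
step 4: append 84 -> window=[89, 82, 84] -> max=89
step 5: append 86 -> window=[82, 84, 86] -> max=86
Window #3 max = 86

Answer: 86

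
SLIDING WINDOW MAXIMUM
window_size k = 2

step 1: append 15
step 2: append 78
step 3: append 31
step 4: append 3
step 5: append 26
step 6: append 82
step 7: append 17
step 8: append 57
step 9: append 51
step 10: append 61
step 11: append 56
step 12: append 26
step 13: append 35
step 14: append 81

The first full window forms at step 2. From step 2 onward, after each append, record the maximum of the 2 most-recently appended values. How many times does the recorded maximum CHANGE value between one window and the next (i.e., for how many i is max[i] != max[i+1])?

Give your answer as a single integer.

step 1: append 15 -> window=[15] (not full yet)
step 2: append 78 -> window=[15, 78] -> max=78
step 3: append 31 -> window=[78, 31] -> max=78
step 4: append 3 -> window=[31, 3] -> max=31
step 5: append 26 -> window=[3, 26] -> max=26
step 6: append 82 -> window=[26, 82] -> max=82
step 7: append 17 -> window=[82, 17] -> max=82
step 8: append 57 -> window=[17, 57] -> max=57
step 9: append 51 -> window=[57, 51] -> max=57
step 10: append 61 -> window=[51, 61] -> max=61
step 11: append 56 -> window=[61, 56] -> max=61
step 12: append 26 -> window=[56, 26] -> max=56
step 13: append 35 -> window=[26, 35] -> max=35
step 14: append 81 -> window=[35, 81] -> max=81
Recorded maximums: 78 78 31 26 82 82 57 57 61 61 56 35 81
Changes between consecutive maximums: 8

Answer: 8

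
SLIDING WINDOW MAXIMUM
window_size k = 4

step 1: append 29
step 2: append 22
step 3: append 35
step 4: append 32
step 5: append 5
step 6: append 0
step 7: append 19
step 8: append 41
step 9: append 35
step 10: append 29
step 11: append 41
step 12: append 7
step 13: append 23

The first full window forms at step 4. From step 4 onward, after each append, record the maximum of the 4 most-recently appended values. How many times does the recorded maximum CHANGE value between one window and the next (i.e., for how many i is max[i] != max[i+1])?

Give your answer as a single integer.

step 1: append 29 -> window=[29] (not full yet)
step 2: append 22 -> window=[29, 22] (not full yet)
step 3: append 35 -> window=[29, 22, 35] (not full yet)
step 4: append 32 -> window=[29, 22, 35, 32] -> max=35
step 5: append 5 -> window=[22, 35, 32, 5] -> max=35
step 6: append 0 -> window=[35, 32, 5, 0] -> max=35
step 7: append 19 -> window=[32, 5, 0, 19] -> max=32
step 8: append 41 -> window=[5, 0, 19, 41] -> max=41
step 9: append 35 -> window=[0, 19, 41, 35] -> max=41
step 10: append 29 -> window=[19, 41, 35, 29] -> max=41
step 11: append 41 -> window=[41, 35, 29, 41] -> max=41
step 12: append 7 -> window=[35, 29, 41, 7] -> max=41
step 13: append 23 -> window=[29, 41, 7, 23] -> max=41
Recorded maximums: 35 35 35 32 41 41 41 41 41 41
Changes between consecutive maximums: 2

Answer: 2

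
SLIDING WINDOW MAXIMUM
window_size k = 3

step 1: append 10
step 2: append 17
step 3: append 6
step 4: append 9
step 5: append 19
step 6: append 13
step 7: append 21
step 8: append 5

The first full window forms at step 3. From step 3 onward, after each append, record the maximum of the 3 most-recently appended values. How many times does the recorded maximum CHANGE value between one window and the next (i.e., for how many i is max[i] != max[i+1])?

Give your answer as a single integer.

step 1: append 10 -> window=[10] (not full yet)
step 2: append 17 -> window=[10, 17] (not full yet)
step 3: append 6 -> window=[10, 17, 6] -> max=17
step 4: append 9 -> window=[17, 6, 9] -> max=17
step 5: append 19 -> window=[6, 9, 19] -> max=19
step 6: append 13 -> window=[9, 19, 13] -> max=19
step 7: append 21 -> window=[19, 13, 21] -> max=21
step 8: append 5 -> window=[13, 21, 5] -> max=21
Recorded maximums: 17 17 19 19 21 21
Changes between consecutive maximums: 2

Answer: 2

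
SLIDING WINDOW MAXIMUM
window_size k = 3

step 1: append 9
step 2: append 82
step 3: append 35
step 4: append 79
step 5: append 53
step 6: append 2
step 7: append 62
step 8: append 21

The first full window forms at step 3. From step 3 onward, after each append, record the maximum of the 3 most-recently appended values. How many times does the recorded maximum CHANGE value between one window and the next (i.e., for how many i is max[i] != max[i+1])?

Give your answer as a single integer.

Answer: 2

Derivation:
step 1: append 9 -> window=[9] (not full yet)
step 2: append 82 -> window=[9, 82] (not full yet)
step 3: append 35 -> window=[9, 82, 35] -> max=82
step 4: append 79 -> window=[82, 35, 79] -> max=82
step 5: append 53 -> window=[35, 79, 53] -> max=79
step 6: append 2 -> window=[79, 53, 2] -> max=79
step 7: append 62 -> window=[53, 2, 62] -> max=62
step 8: append 21 -> window=[2, 62, 21] -> max=62
Recorded maximums: 82 82 79 79 62 62
Changes between consecutive maximums: 2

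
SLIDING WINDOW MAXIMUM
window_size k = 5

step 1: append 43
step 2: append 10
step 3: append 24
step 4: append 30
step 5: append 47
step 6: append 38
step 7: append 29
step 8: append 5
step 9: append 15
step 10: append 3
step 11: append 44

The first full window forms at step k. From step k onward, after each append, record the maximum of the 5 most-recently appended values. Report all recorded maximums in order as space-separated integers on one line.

Answer: 47 47 47 47 47 38 44

Derivation:
step 1: append 43 -> window=[43] (not full yet)
step 2: append 10 -> window=[43, 10] (not full yet)
step 3: append 24 -> window=[43, 10, 24] (not full yet)
step 4: append 30 -> window=[43, 10, 24, 30] (not full yet)
step 5: append 47 -> window=[43, 10, 24, 30, 47] -> max=47
step 6: append 38 -> window=[10, 24, 30, 47, 38] -> max=47
step 7: append 29 -> window=[24, 30, 47, 38, 29] -> max=47
step 8: append 5 -> window=[30, 47, 38, 29, 5] -> max=47
step 9: append 15 -> window=[47, 38, 29, 5, 15] -> max=47
step 10: append 3 -> window=[38, 29, 5, 15, 3] -> max=38
step 11: append 44 -> window=[29, 5, 15, 3, 44] -> max=44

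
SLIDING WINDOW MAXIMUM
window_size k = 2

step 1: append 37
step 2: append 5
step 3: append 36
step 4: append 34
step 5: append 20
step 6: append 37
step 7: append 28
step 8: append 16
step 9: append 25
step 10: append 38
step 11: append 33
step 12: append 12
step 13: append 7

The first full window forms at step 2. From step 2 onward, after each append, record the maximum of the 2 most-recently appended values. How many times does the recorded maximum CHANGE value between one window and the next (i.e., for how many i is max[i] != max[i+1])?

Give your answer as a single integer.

step 1: append 37 -> window=[37] (not full yet)
step 2: append 5 -> window=[37, 5] -> max=37
step 3: append 36 -> window=[5, 36] -> max=36
step 4: append 34 -> window=[36, 34] -> max=36
step 5: append 20 -> window=[34, 20] -> max=34
step 6: append 37 -> window=[20, 37] -> max=37
step 7: append 28 -> window=[37, 28] -> max=37
step 8: append 16 -> window=[28, 16] -> max=28
step 9: append 25 -> window=[16, 25] -> max=25
step 10: append 38 -> window=[25, 38] -> max=38
step 11: append 33 -> window=[38, 33] -> max=38
step 12: append 12 -> window=[33, 12] -> max=33
step 13: append 7 -> window=[12, 7] -> max=12
Recorded maximums: 37 36 36 34 37 37 28 25 38 38 33 12
Changes between consecutive maximums: 8

Answer: 8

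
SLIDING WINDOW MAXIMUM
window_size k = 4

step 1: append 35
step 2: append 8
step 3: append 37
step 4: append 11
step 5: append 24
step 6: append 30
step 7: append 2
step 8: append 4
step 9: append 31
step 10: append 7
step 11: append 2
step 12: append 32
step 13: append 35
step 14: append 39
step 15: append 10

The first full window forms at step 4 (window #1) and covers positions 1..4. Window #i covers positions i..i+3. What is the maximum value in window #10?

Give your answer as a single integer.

Answer: 35

Derivation:
step 1: append 35 -> window=[35] (not full yet)
step 2: append 8 -> window=[35, 8] (not full yet)
step 3: append 37 -> window=[35, 8, 37] (not full yet)
step 4: append 11 -> window=[35, 8, 37, 11] -> max=37
step 5: append 24 -> window=[8, 37, 11, 24] -> max=37
step 6: append 30 -> window=[37, 11, 24, 30] -> max=37
step 7: append 2 -> window=[11, 24, 30, 2] -> max=30
step 8: append 4 -> window=[24, 30, 2, 4] -> max=30
step 9: append 31 -> window=[30, 2, 4, 31] -> max=31
step 10: append 7 -> window=[2, 4, 31, 7] -> max=31
step 11: append 2 -> window=[4, 31, 7, 2] -> max=31
step 12: append 32 -> window=[31, 7, 2, 32] -> max=32
step 13: append 35 -> window=[7, 2, 32, 35] -> max=35
Window #10 max = 35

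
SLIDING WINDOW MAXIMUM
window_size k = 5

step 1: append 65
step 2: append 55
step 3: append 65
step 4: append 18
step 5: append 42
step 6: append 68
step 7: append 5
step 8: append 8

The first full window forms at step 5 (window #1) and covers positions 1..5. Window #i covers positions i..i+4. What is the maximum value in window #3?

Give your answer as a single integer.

step 1: append 65 -> window=[65] (not full yet)
step 2: append 55 -> window=[65, 55] (not full yet)
step 3: append 65 -> window=[65, 55, 65] (not full yet)
step 4: append 18 -> window=[65, 55, 65, 18] (not full yet)
step 5: append 42 -> window=[65, 55, 65, 18, 42] -> max=65
step 6: append 68 -> window=[55, 65, 18, 42, 68] -> max=68
step 7: append 5 -> window=[65, 18, 42, 68, 5] -> max=68
Window #3 max = 68

Answer: 68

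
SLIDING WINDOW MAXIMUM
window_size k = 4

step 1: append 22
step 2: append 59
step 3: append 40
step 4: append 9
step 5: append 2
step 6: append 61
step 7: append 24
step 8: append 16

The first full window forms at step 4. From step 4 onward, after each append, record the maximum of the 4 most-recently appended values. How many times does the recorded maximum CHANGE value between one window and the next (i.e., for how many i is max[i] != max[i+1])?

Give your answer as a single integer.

Answer: 1

Derivation:
step 1: append 22 -> window=[22] (not full yet)
step 2: append 59 -> window=[22, 59] (not full yet)
step 3: append 40 -> window=[22, 59, 40] (not full yet)
step 4: append 9 -> window=[22, 59, 40, 9] -> max=59
step 5: append 2 -> window=[59, 40, 9, 2] -> max=59
step 6: append 61 -> window=[40, 9, 2, 61] -> max=61
step 7: append 24 -> window=[9, 2, 61, 24] -> max=61
step 8: append 16 -> window=[2, 61, 24, 16] -> max=61
Recorded maximums: 59 59 61 61 61
Changes between consecutive maximums: 1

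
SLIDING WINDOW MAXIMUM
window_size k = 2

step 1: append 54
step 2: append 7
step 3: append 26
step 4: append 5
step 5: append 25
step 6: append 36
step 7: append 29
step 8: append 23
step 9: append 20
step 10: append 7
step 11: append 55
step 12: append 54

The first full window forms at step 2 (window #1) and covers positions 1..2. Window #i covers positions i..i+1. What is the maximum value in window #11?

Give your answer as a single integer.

Answer: 55

Derivation:
step 1: append 54 -> window=[54] (not full yet)
step 2: append 7 -> window=[54, 7] -> max=54
step 3: append 26 -> window=[7, 26] -> max=26
step 4: append 5 -> window=[26, 5] -> max=26
step 5: append 25 -> window=[5, 25] -> max=25
step 6: append 36 -> window=[25, 36] -> max=36
step 7: append 29 -> window=[36, 29] -> max=36
step 8: append 23 -> window=[29, 23] -> max=29
step 9: append 20 -> window=[23, 20] -> max=23
step 10: append 7 -> window=[20, 7] -> max=20
step 11: append 55 -> window=[7, 55] -> max=55
step 12: append 54 -> window=[55, 54] -> max=55
Window #11 max = 55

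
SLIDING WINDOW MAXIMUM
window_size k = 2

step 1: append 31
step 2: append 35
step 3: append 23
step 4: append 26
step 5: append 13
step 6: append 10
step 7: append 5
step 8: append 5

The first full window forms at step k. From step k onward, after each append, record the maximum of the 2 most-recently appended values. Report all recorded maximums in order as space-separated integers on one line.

Answer: 35 35 26 26 13 10 5

Derivation:
step 1: append 31 -> window=[31] (not full yet)
step 2: append 35 -> window=[31, 35] -> max=35
step 3: append 23 -> window=[35, 23] -> max=35
step 4: append 26 -> window=[23, 26] -> max=26
step 5: append 13 -> window=[26, 13] -> max=26
step 6: append 10 -> window=[13, 10] -> max=13
step 7: append 5 -> window=[10, 5] -> max=10
step 8: append 5 -> window=[5, 5] -> max=5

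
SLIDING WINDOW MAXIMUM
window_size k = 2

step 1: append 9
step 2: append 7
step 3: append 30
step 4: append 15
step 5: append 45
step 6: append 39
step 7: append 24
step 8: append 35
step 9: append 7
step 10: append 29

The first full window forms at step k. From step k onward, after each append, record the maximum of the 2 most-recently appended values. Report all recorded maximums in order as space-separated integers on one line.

Answer: 9 30 30 45 45 39 35 35 29

Derivation:
step 1: append 9 -> window=[9] (not full yet)
step 2: append 7 -> window=[9, 7] -> max=9
step 3: append 30 -> window=[7, 30] -> max=30
step 4: append 15 -> window=[30, 15] -> max=30
step 5: append 45 -> window=[15, 45] -> max=45
step 6: append 39 -> window=[45, 39] -> max=45
step 7: append 24 -> window=[39, 24] -> max=39
step 8: append 35 -> window=[24, 35] -> max=35
step 9: append 7 -> window=[35, 7] -> max=35
step 10: append 29 -> window=[7, 29] -> max=29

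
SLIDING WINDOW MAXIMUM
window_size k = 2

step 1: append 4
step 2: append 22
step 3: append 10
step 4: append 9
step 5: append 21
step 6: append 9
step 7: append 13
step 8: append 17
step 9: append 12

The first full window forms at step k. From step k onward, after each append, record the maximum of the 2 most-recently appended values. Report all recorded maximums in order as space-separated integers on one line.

Answer: 22 22 10 21 21 13 17 17

Derivation:
step 1: append 4 -> window=[4] (not full yet)
step 2: append 22 -> window=[4, 22] -> max=22
step 3: append 10 -> window=[22, 10] -> max=22
step 4: append 9 -> window=[10, 9] -> max=10
step 5: append 21 -> window=[9, 21] -> max=21
step 6: append 9 -> window=[21, 9] -> max=21
step 7: append 13 -> window=[9, 13] -> max=13
step 8: append 17 -> window=[13, 17] -> max=17
step 9: append 12 -> window=[17, 12] -> max=17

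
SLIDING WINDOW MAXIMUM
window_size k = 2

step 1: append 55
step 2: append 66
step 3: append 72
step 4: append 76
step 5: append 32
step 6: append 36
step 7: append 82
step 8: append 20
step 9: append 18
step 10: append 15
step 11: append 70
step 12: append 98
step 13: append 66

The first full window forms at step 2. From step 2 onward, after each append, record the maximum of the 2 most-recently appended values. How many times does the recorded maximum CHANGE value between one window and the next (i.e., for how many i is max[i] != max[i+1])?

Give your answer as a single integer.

step 1: append 55 -> window=[55] (not full yet)
step 2: append 66 -> window=[55, 66] -> max=66
step 3: append 72 -> window=[66, 72] -> max=72
step 4: append 76 -> window=[72, 76] -> max=76
step 5: append 32 -> window=[76, 32] -> max=76
step 6: append 36 -> window=[32, 36] -> max=36
step 7: append 82 -> window=[36, 82] -> max=82
step 8: append 20 -> window=[82, 20] -> max=82
step 9: append 18 -> window=[20, 18] -> max=20
step 10: append 15 -> window=[18, 15] -> max=18
step 11: append 70 -> window=[15, 70] -> max=70
step 12: append 98 -> window=[70, 98] -> max=98
step 13: append 66 -> window=[98, 66] -> max=98
Recorded maximums: 66 72 76 76 36 82 82 20 18 70 98 98
Changes between consecutive maximums: 8

Answer: 8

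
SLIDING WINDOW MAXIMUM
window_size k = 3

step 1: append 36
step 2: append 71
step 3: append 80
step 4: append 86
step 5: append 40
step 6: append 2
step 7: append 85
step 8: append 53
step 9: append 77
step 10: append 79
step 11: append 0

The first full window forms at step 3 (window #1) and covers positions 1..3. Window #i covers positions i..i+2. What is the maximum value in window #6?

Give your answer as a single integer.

step 1: append 36 -> window=[36] (not full yet)
step 2: append 71 -> window=[36, 71] (not full yet)
step 3: append 80 -> window=[36, 71, 80] -> max=80
step 4: append 86 -> window=[71, 80, 86] -> max=86
step 5: append 40 -> window=[80, 86, 40] -> max=86
step 6: append 2 -> window=[86, 40, 2] -> max=86
step 7: append 85 -> window=[40, 2, 85] -> max=85
step 8: append 53 -> window=[2, 85, 53] -> max=85
Window #6 max = 85

Answer: 85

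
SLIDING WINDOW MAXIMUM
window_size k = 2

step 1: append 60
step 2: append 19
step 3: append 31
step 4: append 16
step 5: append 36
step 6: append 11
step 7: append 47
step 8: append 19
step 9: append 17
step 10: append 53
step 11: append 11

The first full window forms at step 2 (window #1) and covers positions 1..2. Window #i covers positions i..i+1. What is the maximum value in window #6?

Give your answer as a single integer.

step 1: append 60 -> window=[60] (not full yet)
step 2: append 19 -> window=[60, 19] -> max=60
step 3: append 31 -> window=[19, 31] -> max=31
step 4: append 16 -> window=[31, 16] -> max=31
step 5: append 36 -> window=[16, 36] -> max=36
step 6: append 11 -> window=[36, 11] -> max=36
step 7: append 47 -> window=[11, 47] -> max=47
Window #6 max = 47

Answer: 47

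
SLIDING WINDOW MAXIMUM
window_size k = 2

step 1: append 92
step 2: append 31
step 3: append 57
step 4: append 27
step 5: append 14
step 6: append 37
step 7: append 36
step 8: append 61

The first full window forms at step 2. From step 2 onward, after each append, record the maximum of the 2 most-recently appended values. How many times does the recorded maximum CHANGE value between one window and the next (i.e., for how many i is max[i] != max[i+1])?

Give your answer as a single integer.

step 1: append 92 -> window=[92] (not full yet)
step 2: append 31 -> window=[92, 31] -> max=92
step 3: append 57 -> window=[31, 57] -> max=57
step 4: append 27 -> window=[57, 27] -> max=57
step 5: append 14 -> window=[27, 14] -> max=27
step 6: append 37 -> window=[14, 37] -> max=37
step 7: append 36 -> window=[37, 36] -> max=37
step 8: append 61 -> window=[36, 61] -> max=61
Recorded maximums: 92 57 57 27 37 37 61
Changes between consecutive maximums: 4

Answer: 4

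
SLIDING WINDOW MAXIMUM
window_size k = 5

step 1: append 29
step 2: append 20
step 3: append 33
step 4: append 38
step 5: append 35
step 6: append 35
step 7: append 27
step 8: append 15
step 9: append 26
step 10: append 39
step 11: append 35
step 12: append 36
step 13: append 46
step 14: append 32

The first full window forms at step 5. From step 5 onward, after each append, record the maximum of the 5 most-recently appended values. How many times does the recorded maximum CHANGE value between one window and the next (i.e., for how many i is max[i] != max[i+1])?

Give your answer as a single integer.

Answer: 3

Derivation:
step 1: append 29 -> window=[29] (not full yet)
step 2: append 20 -> window=[29, 20] (not full yet)
step 3: append 33 -> window=[29, 20, 33] (not full yet)
step 4: append 38 -> window=[29, 20, 33, 38] (not full yet)
step 5: append 35 -> window=[29, 20, 33, 38, 35] -> max=38
step 6: append 35 -> window=[20, 33, 38, 35, 35] -> max=38
step 7: append 27 -> window=[33, 38, 35, 35, 27] -> max=38
step 8: append 15 -> window=[38, 35, 35, 27, 15] -> max=38
step 9: append 26 -> window=[35, 35, 27, 15, 26] -> max=35
step 10: append 39 -> window=[35, 27, 15, 26, 39] -> max=39
step 11: append 35 -> window=[27, 15, 26, 39, 35] -> max=39
step 12: append 36 -> window=[15, 26, 39, 35, 36] -> max=39
step 13: append 46 -> window=[26, 39, 35, 36, 46] -> max=46
step 14: append 32 -> window=[39, 35, 36, 46, 32] -> max=46
Recorded maximums: 38 38 38 38 35 39 39 39 46 46
Changes between consecutive maximums: 3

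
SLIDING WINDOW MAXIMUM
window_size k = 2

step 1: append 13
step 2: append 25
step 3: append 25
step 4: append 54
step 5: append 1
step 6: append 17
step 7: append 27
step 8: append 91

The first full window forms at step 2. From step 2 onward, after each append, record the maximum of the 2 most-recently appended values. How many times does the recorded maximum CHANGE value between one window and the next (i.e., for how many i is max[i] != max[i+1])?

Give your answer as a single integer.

step 1: append 13 -> window=[13] (not full yet)
step 2: append 25 -> window=[13, 25] -> max=25
step 3: append 25 -> window=[25, 25] -> max=25
step 4: append 54 -> window=[25, 54] -> max=54
step 5: append 1 -> window=[54, 1] -> max=54
step 6: append 17 -> window=[1, 17] -> max=17
step 7: append 27 -> window=[17, 27] -> max=27
step 8: append 91 -> window=[27, 91] -> max=91
Recorded maximums: 25 25 54 54 17 27 91
Changes between consecutive maximums: 4

Answer: 4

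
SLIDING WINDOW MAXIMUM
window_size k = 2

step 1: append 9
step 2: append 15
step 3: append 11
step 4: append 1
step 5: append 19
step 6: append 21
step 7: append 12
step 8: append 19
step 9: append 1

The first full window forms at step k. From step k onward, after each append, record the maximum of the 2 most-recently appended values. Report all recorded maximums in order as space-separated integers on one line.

Answer: 15 15 11 19 21 21 19 19

Derivation:
step 1: append 9 -> window=[9] (not full yet)
step 2: append 15 -> window=[9, 15] -> max=15
step 3: append 11 -> window=[15, 11] -> max=15
step 4: append 1 -> window=[11, 1] -> max=11
step 5: append 19 -> window=[1, 19] -> max=19
step 6: append 21 -> window=[19, 21] -> max=21
step 7: append 12 -> window=[21, 12] -> max=21
step 8: append 19 -> window=[12, 19] -> max=19
step 9: append 1 -> window=[19, 1] -> max=19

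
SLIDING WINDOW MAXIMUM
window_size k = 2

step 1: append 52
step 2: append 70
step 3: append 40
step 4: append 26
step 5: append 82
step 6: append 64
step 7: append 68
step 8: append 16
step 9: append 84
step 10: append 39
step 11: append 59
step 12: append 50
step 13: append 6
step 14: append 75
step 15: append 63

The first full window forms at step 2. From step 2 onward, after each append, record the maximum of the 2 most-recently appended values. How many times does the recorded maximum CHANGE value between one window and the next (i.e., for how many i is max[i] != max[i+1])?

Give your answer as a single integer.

Answer: 7

Derivation:
step 1: append 52 -> window=[52] (not full yet)
step 2: append 70 -> window=[52, 70] -> max=70
step 3: append 40 -> window=[70, 40] -> max=70
step 4: append 26 -> window=[40, 26] -> max=40
step 5: append 82 -> window=[26, 82] -> max=82
step 6: append 64 -> window=[82, 64] -> max=82
step 7: append 68 -> window=[64, 68] -> max=68
step 8: append 16 -> window=[68, 16] -> max=68
step 9: append 84 -> window=[16, 84] -> max=84
step 10: append 39 -> window=[84, 39] -> max=84
step 11: append 59 -> window=[39, 59] -> max=59
step 12: append 50 -> window=[59, 50] -> max=59
step 13: append 6 -> window=[50, 6] -> max=50
step 14: append 75 -> window=[6, 75] -> max=75
step 15: append 63 -> window=[75, 63] -> max=75
Recorded maximums: 70 70 40 82 82 68 68 84 84 59 59 50 75 75
Changes between consecutive maximums: 7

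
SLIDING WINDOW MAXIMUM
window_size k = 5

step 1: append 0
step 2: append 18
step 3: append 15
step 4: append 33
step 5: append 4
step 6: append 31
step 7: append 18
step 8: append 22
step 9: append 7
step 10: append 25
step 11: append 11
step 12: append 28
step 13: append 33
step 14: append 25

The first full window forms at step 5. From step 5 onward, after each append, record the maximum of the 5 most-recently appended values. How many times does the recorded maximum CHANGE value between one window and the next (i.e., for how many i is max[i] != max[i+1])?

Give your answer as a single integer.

step 1: append 0 -> window=[0] (not full yet)
step 2: append 18 -> window=[0, 18] (not full yet)
step 3: append 15 -> window=[0, 18, 15] (not full yet)
step 4: append 33 -> window=[0, 18, 15, 33] (not full yet)
step 5: append 4 -> window=[0, 18, 15, 33, 4] -> max=33
step 6: append 31 -> window=[18, 15, 33, 4, 31] -> max=33
step 7: append 18 -> window=[15, 33, 4, 31, 18] -> max=33
step 8: append 22 -> window=[33, 4, 31, 18, 22] -> max=33
step 9: append 7 -> window=[4, 31, 18, 22, 7] -> max=31
step 10: append 25 -> window=[31, 18, 22, 7, 25] -> max=31
step 11: append 11 -> window=[18, 22, 7, 25, 11] -> max=25
step 12: append 28 -> window=[22, 7, 25, 11, 28] -> max=28
step 13: append 33 -> window=[7, 25, 11, 28, 33] -> max=33
step 14: append 25 -> window=[25, 11, 28, 33, 25] -> max=33
Recorded maximums: 33 33 33 33 31 31 25 28 33 33
Changes between consecutive maximums: 4

Answer: 4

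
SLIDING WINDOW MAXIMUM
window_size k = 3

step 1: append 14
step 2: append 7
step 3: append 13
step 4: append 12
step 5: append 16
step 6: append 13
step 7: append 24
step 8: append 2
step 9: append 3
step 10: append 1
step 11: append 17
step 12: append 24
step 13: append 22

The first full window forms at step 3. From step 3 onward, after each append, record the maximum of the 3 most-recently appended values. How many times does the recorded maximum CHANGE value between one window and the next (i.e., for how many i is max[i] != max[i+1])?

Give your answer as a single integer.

step 1: append 14 -> window=[14] (not full yet)
step 2: append 7 -> window=[14, 7] (not full yet)
step 3: append 13 -> window=[14, 7, 13] -> max=14
step 4: append 12 -> window=[7, 13, 12] -> max=13
step 5: append 16 -> window=[13, 12, 16] -> max=16
step 6: append 13 -> window=[12, 16, 13] -> max=16
step 7: append 24 -> window=[16, 13, 24] -> max=24
step 8: append 2 -> window=[13, 24, 2] -> max=24
step 9: append 3 -> window=[24, 2, 3] -> max=24
step 10: append 1 -> window=[2, 3, 1] -> max=3
step 11: append 17 -> window=[3, 1, 17] -> max=17
step 12: append 24 -> window=[1, 17, 24] -> max=24
step 13: append 22 -> window=[17, 24, 22] -> max=24
Recorded maximums: 14 13 16 16 24 24 24 3 17 24 24
Changes between consecutive maximums: 6

Answer: 6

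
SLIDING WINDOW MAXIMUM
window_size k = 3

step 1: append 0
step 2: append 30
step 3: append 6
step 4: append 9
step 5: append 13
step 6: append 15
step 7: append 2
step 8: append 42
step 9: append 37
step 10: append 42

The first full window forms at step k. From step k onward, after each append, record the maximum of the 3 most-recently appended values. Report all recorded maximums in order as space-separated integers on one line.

step 1: append 0 -> window=[0] (not full yet)
step 2: append 30 -> window=[0, 30] (not full yet)
step 3: append 6 -> window=[0, 30, 6] -> max=30
step 4: append 9 -> window=[30, 6, 9] -> max=30
step 5: append 13 -> window=[6, 9, 13] -> max=13
step 6: append 15 -> window=[9, 13, 15] -> max=15
step 7: append 2 -> window=[13, 15, 2] -> max=15
step 8: append 42 -> window=[15, 2, 42] -> max=42
step 9: append 37 -> window=[2, 42, 37] -> max=42
step 10: append 42 -> window=[42, 37, 42] -> max=42

Answer: 30 30 13 15 15 42 42 42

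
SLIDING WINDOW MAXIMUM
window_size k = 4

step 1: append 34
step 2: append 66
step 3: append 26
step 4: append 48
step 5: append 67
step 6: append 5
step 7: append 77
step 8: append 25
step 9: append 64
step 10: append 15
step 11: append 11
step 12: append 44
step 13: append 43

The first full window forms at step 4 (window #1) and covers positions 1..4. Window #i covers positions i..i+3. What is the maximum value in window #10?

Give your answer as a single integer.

Answer: 44

Derivation:
step 1: append 34 -> window=[34] (not full yet)
step 2: append 66 -> window=[34, 66] (not full yet)
step 3: append 26 -> window=[34, 66, 26] (not full yet)
step 4: append 48 -> window=[34, 66, 26, 48] -> max=66
step 5: append 67 -> window=[66, 26, 48, 67] -> max=67
step 6: append 5 -> window=[26, 48, 67, 5] -> max=67
step 7: append 77 -> window=[48, 67, 5, 77] -> max=77
step 8: append 25 -> window=[67, 5, 77, 25] -> max=77
step 9: append 64 -> window=[5, 77, 25, 64] -> max=77
step 10: append 15 -> window=[77, 25, 64, 15] -> max=77
step 11: append 11 -> window=[25, 64, 15, 11] -> max=64
step 12: append 44 -> window=[64, 15, 11, 44] -> max=64
step 13: append 43 -> window=[15, 11, 44, 43] -> max=44
Window #10 max = 44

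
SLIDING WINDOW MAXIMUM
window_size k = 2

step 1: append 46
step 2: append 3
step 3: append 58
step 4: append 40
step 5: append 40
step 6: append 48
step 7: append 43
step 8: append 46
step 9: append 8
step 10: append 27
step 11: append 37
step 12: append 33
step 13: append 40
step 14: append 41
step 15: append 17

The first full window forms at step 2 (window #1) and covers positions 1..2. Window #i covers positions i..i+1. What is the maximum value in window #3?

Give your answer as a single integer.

Answer: 58

Derivation:
step 1: append 46 -> window=[46] (not full yet)
step 2: append 3 -> window=[46, 3] -> max=46
step 3: append 58 -> window=[3, 58] -> max=58
step 4: append 40 -> window=[58, 40] -> max=58
Window #3 max = 58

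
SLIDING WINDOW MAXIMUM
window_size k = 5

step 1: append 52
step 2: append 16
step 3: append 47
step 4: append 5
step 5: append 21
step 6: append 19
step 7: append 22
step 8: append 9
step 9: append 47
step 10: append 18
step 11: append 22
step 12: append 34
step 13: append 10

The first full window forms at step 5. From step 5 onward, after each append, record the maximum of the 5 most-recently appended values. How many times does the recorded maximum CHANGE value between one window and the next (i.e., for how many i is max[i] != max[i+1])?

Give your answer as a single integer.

step 1: append 52 -> window=[52] (not full yet)
step 2: append 16 -> window=[52, 16] (not full yet)
step 3: append 47 -> window=[52, 16, 47] (not full yet)
step 4: append 5 -> window=[52, 16, 47, 5] (not full yet)
step 5: append 21 -> window=[52, 16, 47, 5, 21] -> max=52
step 6: append 19 -> window=[16, 47, 5, 21, 19] -> max=47
step 7: append 22 -> window=[47, 5, 21, 19, 22] -> max=47
step 8: append 9 -> window=[5, 21, 19, 22, 9] -> max=22
step 9: append 47 -> window=[21, 19, 22, 9, 47] -> max=47
step 10: append 18 -> window=[19, 22, 9, 47, 18] -> max=47
step 11: append 22 -> window=[22, 9, 47, 18, 22] -> max=47
step 12: append 34 -> window=[9, 47, 18, 22, 34] -> max=47
step 13: append 10 -> window=[47, 18, 22, 34, 10] -> max=47
Recorded maximums: 52 47 47 22 47 47 47 47 47
Changes between consecutive maximums: 3

Answer: 3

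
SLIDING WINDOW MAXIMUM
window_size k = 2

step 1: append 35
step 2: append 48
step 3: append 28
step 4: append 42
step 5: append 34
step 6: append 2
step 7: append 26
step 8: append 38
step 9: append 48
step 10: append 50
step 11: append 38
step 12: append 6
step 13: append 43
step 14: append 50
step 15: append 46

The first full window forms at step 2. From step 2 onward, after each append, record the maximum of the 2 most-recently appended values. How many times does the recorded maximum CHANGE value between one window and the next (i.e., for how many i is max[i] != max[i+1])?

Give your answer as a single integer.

step 1: append 35 -> window=[35] (not full yet)
step 2: append 48 -> window=[35, 48] -> max=48
step 3: append 28 -> window=[48, 28] -> max=48
step 4: append 42 -> window=[28, 42] -> max=42
step 5: append 34 -> window=[42, 34] -> max=42
step 6: append 2 -> window=[34, 2] -> max=34
step 7: append 26 -> window=[2, 26] -> max=26
step 8: append 38 -> window=[26, 38] -> max=38
step 9: append 48 -> window=[38, 48] -> max=48
step 10: append 50 -> window=[48, 50] -> max=50
step 11: append 38 -> window=[50, 38] -> max=50
step 12: append 6 -> window=[38, 6] -> max=38
step 13: append 43 -> window=[6, 43] -> max=43
step 14: append 50 -> window=[43, 50] -> max=50
step 15: append 46 -> window=[50, 46] -> max=50
Recorded maximums: 48 48 42 42 34 26 38 48 50 50 38 43 50 50
Changes between consecutive maximums: 9

Answer: 9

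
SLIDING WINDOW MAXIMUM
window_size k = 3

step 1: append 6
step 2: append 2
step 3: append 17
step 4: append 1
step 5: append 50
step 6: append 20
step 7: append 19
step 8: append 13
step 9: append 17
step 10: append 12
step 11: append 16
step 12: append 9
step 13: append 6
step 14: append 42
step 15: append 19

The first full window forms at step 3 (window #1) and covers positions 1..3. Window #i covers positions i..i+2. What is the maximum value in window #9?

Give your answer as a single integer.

Answer: 17

Derivation:
step 1: append 6 -> window=[6] (not full yet)
step 2: append 2 -> window=[6, 2] (not full yet)
step 3: append 17 -> window=[6, 2, 17] -> max=17
step 4: append 1 -> window=[2, 17, 1] -> max=17
step 5: append 50 -> window=[17, 1, 50] -> max=50
step 6: append 20 -> window=[1, 50, 20] -> max=50
step 7: append 19 -> window=[50, 20, 19] -> max=50
step 8: append 13 -> window=[20, 19, 13] -> max=20
step 9: append 17 -> window=[19, 13, 17] -> max=19
step 10: append 12 -> window=[13, 17, 12] -> max=17
step 11: append 16 -> window=[17, 12, 16] -> max=17
Window #9 max = 17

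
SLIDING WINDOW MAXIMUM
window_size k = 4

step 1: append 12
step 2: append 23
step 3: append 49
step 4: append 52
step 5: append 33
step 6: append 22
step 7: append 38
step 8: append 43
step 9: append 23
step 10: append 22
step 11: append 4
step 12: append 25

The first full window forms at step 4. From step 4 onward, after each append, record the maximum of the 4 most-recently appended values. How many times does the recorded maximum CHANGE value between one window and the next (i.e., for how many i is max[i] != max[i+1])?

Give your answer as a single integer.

Answer: 2

Derivation:
step 1: append 12 -> window=[12] (not full yet)
step 2: append 23 -> window=[12, 23] (not full yet)
step 3: append 49 -> window=[12, 23, 49] (not full yet)
step 4: append 52 -> window=[12, 23, 49, 52] -> max=52
step 5: append 33 -> window=[23, 49, 52, 33] -> max=52
step 6: append 22 -> window=[49, 52, 33, 22] -> max=52
step 7: append 38 -> window=[52, 33, 22, 38] -> max=52
step 8: append 43 -> window=[33, 22, 38, 43] -> max=43
step 9: append 23 -> window=[22, 38, 43, 23] -> max=43
step 10: append 22 -> window=[38, 43, 23, 22] -> max=43
step 11: append 4 -> window=[43, 23, 22, 4] -> max=43
step 12: append 25 -> window=[23, 22, 4, 25] -> max=25
Recorded maximums: 52 52 52 52 43 43 43 43 25
Changes between consecutive maximums: 2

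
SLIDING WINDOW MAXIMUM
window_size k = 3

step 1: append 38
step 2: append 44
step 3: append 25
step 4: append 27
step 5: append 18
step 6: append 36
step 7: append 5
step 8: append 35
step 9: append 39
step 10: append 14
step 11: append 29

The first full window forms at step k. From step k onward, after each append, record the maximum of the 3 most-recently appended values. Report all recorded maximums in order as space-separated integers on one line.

step 1: append 38 -> window=[38] (not full yet)
step 2: append 44 -> window=[38, 44] (not full yet)
step 3: append 25 -> window=[38, 44, 25] -> max=44
step 4: append 27 -> window=[44, 25, 27] -> max=44
step 5: append 18 -> window=[25, 27, 18] -> max=27
step 6: append 36 -> window=[27, 18, 36] -> max=36
step 7: append 5 -> window=[18, 36, 5] -> max=36
step 8: append 35 -> window=[36, 5, 35] -> max=36
step 9: append 39 -> window=[5, 35, 39] -> max=39
step 10: append 14 -> window=[35, 39, 14] -> max=39
step 11: append 29 -> window=[39, 14, 29] -> max=39

Answer: 44 44 27 36 36 36 39 39 39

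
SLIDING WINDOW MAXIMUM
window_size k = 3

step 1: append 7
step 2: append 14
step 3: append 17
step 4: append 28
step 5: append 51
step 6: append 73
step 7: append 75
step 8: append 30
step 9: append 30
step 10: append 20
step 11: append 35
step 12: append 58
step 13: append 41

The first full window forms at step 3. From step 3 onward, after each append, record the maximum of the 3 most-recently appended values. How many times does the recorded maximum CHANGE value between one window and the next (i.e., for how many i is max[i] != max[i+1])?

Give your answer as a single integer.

step 1: append 7 -> window=[7] (not full yet)
step 2: append 14 -> window=[7, 14] (not full yet)
step 3: append 17 -> window=[7, 14, 17] -> max=17
step 4: append 28 -> window=[14, 17, 28] -> max=28
step 5: append 51 -> window=[17, 28, 51] -> max=51
step 6: append 73 -> window=[28, 51, 73] -> max=73
step 7: append 75 -> window=[51, 73, 75] -> max=75
step 8: append 30 -> window=[73, 75, 30] -> max=75
step 9: append 30 -> window=[75, 30, 30] -> max=75
step 10: append 20 -> window=[30, 30, 20] -> max=30
step 11: append 35 -> window=[30, 20, 35] -> max=35
step 12: append 58 -> window=[20, 35, 58] -> max=58
step 13: append 41 -> window=[35, 58, 41] -> max=58
Recorded maximums: 17 28 51 73 75 75 75 30 35 58 58
Changes between consecutive maximums: 7

Answer: 7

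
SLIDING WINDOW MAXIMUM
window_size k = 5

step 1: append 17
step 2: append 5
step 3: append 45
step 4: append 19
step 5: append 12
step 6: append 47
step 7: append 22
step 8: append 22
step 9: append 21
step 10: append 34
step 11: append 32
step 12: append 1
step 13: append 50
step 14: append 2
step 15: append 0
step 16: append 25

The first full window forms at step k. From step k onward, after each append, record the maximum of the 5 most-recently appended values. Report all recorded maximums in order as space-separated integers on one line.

step 1: append 17 -> window=[17] (not full yet)
step 2: append 5 -> window=[17, 5] (not full yet)
step 3: append 45 -> window=[17, 5, 45] (not full yet)
step 4: append 19 -> window=[17, 5, 45, 19] (not full yet)
step 5: append 12 -> window=[17, 5, 45, 19, 12] -> max=45
step 6: append 47 -> window=[5, 45, 19, 12, 47] -> max=47
step 7: append 22 -> window=[45, 19, 12, 47, 22] -> max=47
step 8: append 22 -> window=[19, 12, 47, 22, 22] -> max=47
step 9: append 21 -> window=[12, 47, 22, 22, 21] -> max=47
step 10: append 34 -> window=[47, 22, 22, 21, 34] -> max=47
step 11: append 32 -> window=[22, 22, 21, 34, 32] -> max=34
step 12: append 1 -> window=[22, 21, 34, 32, 1] -> max=34
step 13: append 50 -> window=[21, 34, 32, 1, 50] -> max=50
step 14: append 2 -> window=[34, 32, 1, 50, 2] -> max=50
step 15: append 0 -> window=[32, 1, 50, 2, 0] -> max=50
step 16: append 25 -> window=[1, 50, 2, 0, 25] -> max=50

Answer: 45 47 47 47 47 47 34 34 50 50 50 50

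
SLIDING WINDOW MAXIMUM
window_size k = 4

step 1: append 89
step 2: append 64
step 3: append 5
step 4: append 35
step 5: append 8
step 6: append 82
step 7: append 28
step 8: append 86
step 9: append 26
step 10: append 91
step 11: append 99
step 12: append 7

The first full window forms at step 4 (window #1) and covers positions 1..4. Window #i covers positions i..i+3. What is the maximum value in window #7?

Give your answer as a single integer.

step 1: append 89 -> window=[89] (not full yet)
step 2: append 64 -> window=[89, 64] (not full yet)
step 3: append 5 -> window=[89, 64, 5] (not full yet)
step 4: append 35 -> window=[89, 64, 5, 35] -> max=89
step 5: append 8 -> window=[64, 5, 35, 8] -> max=64
step 6: append 82 -> window=[5, 35, 8, 82] -> max=82
step 7: append 28 -> window=[35, 8, 82, 28] -> max=82
step 8: append 86 -> window=[8, 82, 28, 86] -> max=86
step 9: append 26 -> window=[82, 28, 86, 26] -> max=86
step 10: append 91 -> window=[28, 86, 26, 91] -> max=91
Window #7 max = 91

Answer: 91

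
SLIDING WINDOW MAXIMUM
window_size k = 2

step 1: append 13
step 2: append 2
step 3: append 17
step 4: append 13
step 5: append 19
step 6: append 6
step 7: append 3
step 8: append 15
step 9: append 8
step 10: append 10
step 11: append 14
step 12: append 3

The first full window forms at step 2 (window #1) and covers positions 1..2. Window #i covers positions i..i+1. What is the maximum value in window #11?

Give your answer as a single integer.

Answer: 14

Derivation:
step 1: append 13 -> window=[13] (not full yet)
step 2: append 2 -> window=[13, 2] -> max=13
step 3: append 17 -> window=[2, 17] -> max=17
step 4: append 13 -> window=[17, 13] -> max=17
step 5: append 19 -> window=[13, 19] -> max=19
step 6: append 6 -> window=[19, 6] -> max=19
step 7: append 3 -> window=[6, 3] -> max=6
step 8: append 15 -> window=[3, 15] -> max=15
step 9: append 8 -> window=[15, 8] -> max=15
step 10: append 10 -> window=[8, 10] -> max=10
step 11: append 14 -> window=[10, 14] -> max=14
step 12: append 3 -> window=[14, 3] -> max=14
Window #11 max = 14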